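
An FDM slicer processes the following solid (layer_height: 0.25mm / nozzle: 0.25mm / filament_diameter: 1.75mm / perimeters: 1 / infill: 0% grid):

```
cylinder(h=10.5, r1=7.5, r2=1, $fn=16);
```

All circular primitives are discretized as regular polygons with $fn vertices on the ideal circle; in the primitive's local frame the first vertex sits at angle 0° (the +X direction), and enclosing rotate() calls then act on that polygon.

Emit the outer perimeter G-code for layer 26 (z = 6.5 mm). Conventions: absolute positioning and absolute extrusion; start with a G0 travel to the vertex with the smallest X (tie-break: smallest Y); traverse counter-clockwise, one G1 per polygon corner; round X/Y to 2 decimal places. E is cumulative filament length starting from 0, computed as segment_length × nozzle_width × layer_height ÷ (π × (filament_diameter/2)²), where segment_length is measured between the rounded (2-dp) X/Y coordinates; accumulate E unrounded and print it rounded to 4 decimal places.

At z = 6.5 mm: the cone: at t=0.619 of its height the radius interpolates to r₁+(r₂−r₁)t = 3.476, giving a regular 16-gon of that circumradius. The outline is a single polygon with 16 vertices. Extrusion per mm of travel: 0.25 × 0.25 / (π × 0.875²) = 0.025984. Accumulating E over each segment gives final E = 0.5640.

G0 X-3.48 Y0.00 Z6.50
G1 X-3.21 Y-1.33 E0.0353
G1 X-2.46 Y-2.46 E0.0705
G1 X-1.33 Y-3.21 E0.1057
G1 X0.00 Y-3.48 E0.1410
G1 X1.33 Y-3.21 E0.1763
G1 X2.46 Y-2.46 E0.2115
G1 X3.21 Y-1.33 E0.2468
G1 X3.48 Y0.00 E0.2820
G1 X3.21 Y1.33 E0.3173
G1 X2.46 Y2.46 E0.3525
G1 X1.33 Y3.21 E0.3878
G1 X0.00 Y3.48 E0.4230
G1 X-1.33 Y3.21 E0.4583
G1 X-2.46 Y2.46 E0.4935
G1 X-3.21 Y1.33 E0.5288
G1 X-3.48 Y0.00 E0.5640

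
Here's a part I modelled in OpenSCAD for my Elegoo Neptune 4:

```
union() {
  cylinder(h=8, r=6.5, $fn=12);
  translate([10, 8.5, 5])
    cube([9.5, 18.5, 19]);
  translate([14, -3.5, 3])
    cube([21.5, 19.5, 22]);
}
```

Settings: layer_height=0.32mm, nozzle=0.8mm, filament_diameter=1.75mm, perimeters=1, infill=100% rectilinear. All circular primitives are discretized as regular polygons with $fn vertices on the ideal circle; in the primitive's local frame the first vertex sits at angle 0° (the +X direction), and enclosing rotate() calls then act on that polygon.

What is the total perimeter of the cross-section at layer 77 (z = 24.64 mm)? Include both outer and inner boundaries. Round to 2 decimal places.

82.00 mm

At z = 24.64 mm: the cylinder is not intersected at this z (z outside [0, 8]); the cube at (10, 8.5) is not intersected at this z (z outside [5, 24]); the 21.5×19.5 cube at (14, -3.5) contributes its full rectangle (perimeter 82.00 mm); Taking the union: only the 21.5×19.5 cube at (14, -3.5) is present, so the union is just that shape — boundary = 82.00 mm. Overall, the cross-section is a single solid region. Total boundary length (outer) = 82.00 mm.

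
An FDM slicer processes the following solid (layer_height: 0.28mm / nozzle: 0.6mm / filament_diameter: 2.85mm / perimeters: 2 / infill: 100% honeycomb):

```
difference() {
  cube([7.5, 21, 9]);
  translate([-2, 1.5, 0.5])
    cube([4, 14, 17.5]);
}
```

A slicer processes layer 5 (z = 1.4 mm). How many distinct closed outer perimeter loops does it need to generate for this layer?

At z = 1.4 mm: the cube is present — its section is the full 7.5×21 rectangle; the cube at (-2, 1.5) (footprint 4×14) is included at this height; After the difference (first − rest): starting from the 7.5×21 cube, the 4×14 cube at (-2, 1.5) partially overlaps it — only the 28.00 mm² overlap (of its 56.00 mm²) is removed, clipping the outline — 1 connected region. The result has 1 disconnected region.

1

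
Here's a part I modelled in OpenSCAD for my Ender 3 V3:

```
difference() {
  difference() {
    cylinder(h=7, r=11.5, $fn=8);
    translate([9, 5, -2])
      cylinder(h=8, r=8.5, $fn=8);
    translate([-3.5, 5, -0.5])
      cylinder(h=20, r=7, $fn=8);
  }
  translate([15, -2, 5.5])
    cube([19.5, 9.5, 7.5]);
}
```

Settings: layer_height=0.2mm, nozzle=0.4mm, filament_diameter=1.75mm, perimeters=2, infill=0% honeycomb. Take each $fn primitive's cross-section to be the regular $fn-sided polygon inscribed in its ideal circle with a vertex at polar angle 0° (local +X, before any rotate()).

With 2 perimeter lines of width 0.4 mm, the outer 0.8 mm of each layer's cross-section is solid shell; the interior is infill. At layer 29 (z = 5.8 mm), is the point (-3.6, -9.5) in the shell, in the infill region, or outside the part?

At z = 5.8 mm: the cylinder: section is a regular 8-gon, circumradius r=11.5; the r=8.5 cylinder at (9, 5) gives a regular 8-gon of circumradius 8.5 (constant along its height); the r=7 cylinder at (-3.5, 5) gives a regular 8-gon of circumradius 7 (constant along its height); Taking the first minus the rest: starting from the r=11.5 cylinder, the r=8.5 cylinder at (9, 5) partially overlaps it — only the 95.34 mm² overlap (of its 204.35 mm²) is removed, clipping the outline; the r=7 cylinder at (-3.5, 5) partially overlaps it — only the 111.07 mm² overlap (of its 138.59 mm²) is removed, clipping the outline — 2 connected regions; the cube at (15, -2) (footprint 19.5×9.5) is included at this height; Taking the first minus the rest: starting from the result so far, the 19.5×9.5 cube at (15, -2) misses the remaining region (no effect) — 2 connected regions. Overall, the cross-section has 2 separate islands. The nearest boundary edge runs (-0.00, -11.50)→(-8.13, -8.13); distance from the point to it = 0.47 mm. (Shell/infill is judged within the island containing the point — the largest one.) The point is inside the cross-section, 0.47 mm from the nearest boundary — within the 0.8 mm shell band (2 × 0.4).

shell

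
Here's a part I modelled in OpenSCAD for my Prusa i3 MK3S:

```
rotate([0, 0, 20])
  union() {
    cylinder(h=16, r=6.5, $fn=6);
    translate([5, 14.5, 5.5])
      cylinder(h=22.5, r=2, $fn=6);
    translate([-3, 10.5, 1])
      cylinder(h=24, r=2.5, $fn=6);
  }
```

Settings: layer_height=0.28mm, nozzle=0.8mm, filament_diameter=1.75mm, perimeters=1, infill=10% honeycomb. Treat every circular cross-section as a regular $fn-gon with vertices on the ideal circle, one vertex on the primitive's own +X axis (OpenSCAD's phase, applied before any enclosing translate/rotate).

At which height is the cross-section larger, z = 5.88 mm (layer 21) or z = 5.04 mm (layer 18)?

layer 21 (z = 5.88 mm)

Layer 21 (z = 5.88): the r=6.5 cylinder gives a regular 6-gon of circumradius 6.5 (constant along its height) (area = (6/2)·6.500²·sin(360°/6) = 109.77 mm²); the r=2 cylinder at (5, 14.5) gives a regular 6-gon of circumradius 2 (constant along its height) (area = (6/2)·2.000²·sin(360°/6) = 10.39 mm²); the r=2.5 cylinder at (-3, 10.5) contributes a regular 6-gon of circumradius 2.5 (area = (6/2)·2.500²·sin(360°/6) = 16.24 mm²); Taking the union: the 3 present regions are separate (no shared area or edge), so areas and boundary lengths simply add and each stays a separate island — area = 136.40 mm²; (whole slice rotated 20° about Z — lengths, areas and connectivity unchanged). So its area = 136.40 mm². Layer 18 (z = 5.04): the r=6.5 cylinder gives a regular 6-gon of circumradius 6.5 (constant along its height) (area = (6/2)·6.500²·sin(360°/6) = 109.77 mm²); the cylinder at (5, 14.5) is not intersected at this z (z outside [5.5, 28]); the cylinder at (-3, 10.5): section is a regular 6-gon, circumradius r=2.5 (area = (6/2)·2.500²·sin(360°/6) = 16.24 mm²); Combining (union): the 2 present regions are separate (no shared area or edge), so areas and boundary lengths simply add and each stays a separate island — area = 126.01 mm²; (whole slice rotated 20° about Z — lengths, areas and connectivity unchanged). So its area = 126.01 mm². Layer 21 is larger (136.40 vs 126.01 mm²).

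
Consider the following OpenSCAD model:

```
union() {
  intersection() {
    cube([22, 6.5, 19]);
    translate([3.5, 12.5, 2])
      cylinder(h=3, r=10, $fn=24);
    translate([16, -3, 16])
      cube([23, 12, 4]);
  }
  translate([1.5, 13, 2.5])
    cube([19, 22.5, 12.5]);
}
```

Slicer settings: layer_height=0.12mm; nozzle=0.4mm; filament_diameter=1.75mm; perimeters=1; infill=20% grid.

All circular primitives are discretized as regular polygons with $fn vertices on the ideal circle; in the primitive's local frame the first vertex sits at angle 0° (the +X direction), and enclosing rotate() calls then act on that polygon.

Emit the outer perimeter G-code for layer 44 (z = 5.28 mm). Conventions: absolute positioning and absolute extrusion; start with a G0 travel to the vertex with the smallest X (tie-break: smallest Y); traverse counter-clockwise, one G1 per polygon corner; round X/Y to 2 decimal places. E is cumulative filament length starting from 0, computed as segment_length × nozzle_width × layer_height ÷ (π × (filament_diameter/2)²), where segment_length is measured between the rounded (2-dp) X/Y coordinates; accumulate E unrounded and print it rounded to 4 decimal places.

At z = 5.28 mm: the cube (footprint 22×6.5) is included at this height; the cylinder at (3.5, 12.5) does not reach this height (z outside [2, 5]); the cube at (16, -3) is not intersected at this z (z outside [16, 20]); Keeping only the common overlap: at least one operand is absent at this height, so nothing remains; the 19×22.5 cube at (1.5, 13) contributes its full rectangle; Taking the union: only the 19×22.5 cube at (1.5, 13) is present, so the union is just that shape — 1 connected region. The outline is a single polygon with 4 vertices. Extrusion per mm of travel: 0.4 × 0.12 / (π × 0.875²) = 0.019956. Accumulating E over each segment gives final E = 1.6564.

G0 X1.50 Y13.00 Z5.28
G1 X20.50 Y13.00 E0.3792
G1 X20.50 Y35.50 E0.8282
G1 X1.50 Y35.50 E1.2073
G1 X1.50 Y13.00 E1.6564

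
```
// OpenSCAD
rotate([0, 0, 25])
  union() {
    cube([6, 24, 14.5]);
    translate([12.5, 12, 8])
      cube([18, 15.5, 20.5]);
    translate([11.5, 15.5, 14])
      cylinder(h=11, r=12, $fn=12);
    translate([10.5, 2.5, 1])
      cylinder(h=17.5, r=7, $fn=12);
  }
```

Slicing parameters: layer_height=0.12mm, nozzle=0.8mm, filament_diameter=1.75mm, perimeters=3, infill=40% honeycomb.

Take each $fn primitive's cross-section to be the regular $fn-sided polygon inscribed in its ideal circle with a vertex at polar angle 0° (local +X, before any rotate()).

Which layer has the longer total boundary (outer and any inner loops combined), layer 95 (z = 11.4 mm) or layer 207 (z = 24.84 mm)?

layer 95 (z = 11.4 mm)

Layer 95 (z = 11.4): the cube is present — its section is the full 6×24 rectangle (perimeter 60.00 mm); the cube at (12.5, 12) (footprint 18×15.5) is included at this height (perimeter 67.00 mm); the cylinder at (11.5, 15.5) does not reach this height (z outside [14, 25]); the r=7 cylinder at (10.5, 2.5) contributes a regular 12-gon of circumradius 7 (perimeter = 2·12·7.000·sin(180°/12) = 43.48 mm); Merging all regions: the regions partially overlap (shared area 13.74 mm²), so the edge portions inside another operand are dropped and the merged outline is re-measured after clipping — boundary = 152.67 mm; (rotated 25° about Z; rotation is an isometry so areas/perimeters/island counts are preserved). So its perimeter = 152.67 mm. Layer 207 (z = 24.84): the cube is not intersected at this z (z outside [0, 14.5]); the 18×15.5 cube at (12.5, 12) contributes its full rectangle (perimeter 67.00 mm); the r=12 cylinder at (11.5, 15.5) gives a regular 12-gon of circumradius 12 (constant along its height) (perimeter = 2·12·12.000·sin(180°/12) = 74.54 mm); the cylinder at (10.5, 2.5) is absent (z outside [1, 18.5]); Merging all regions: the regions partially overlap (shared area 132.99 mm²), so the edge portions inside another operand are dropped and the merged outline is re-measured after clipping — boundary = 95.02 mm; (whole slice rotated 25° about Z — lengths, areas and connectivity unchanged). So its perimeter = 95.02 mm. Layer 95 is larger (152.67 vs 95.02 mm).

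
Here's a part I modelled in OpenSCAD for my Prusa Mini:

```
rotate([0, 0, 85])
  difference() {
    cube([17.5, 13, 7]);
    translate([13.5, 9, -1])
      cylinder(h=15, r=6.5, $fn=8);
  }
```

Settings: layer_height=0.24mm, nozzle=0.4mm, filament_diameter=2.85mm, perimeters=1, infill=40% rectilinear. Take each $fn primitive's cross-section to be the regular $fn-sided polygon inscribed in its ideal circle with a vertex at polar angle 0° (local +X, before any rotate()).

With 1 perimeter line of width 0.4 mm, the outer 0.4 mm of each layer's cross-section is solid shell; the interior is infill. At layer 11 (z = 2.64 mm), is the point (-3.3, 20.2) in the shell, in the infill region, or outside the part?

At z = 2.64 mm: the cube (footprint 17.5×13) is included at this height; the cylinder at (13.5, 9): section is a regular 8-gon, circumradius r=6.5; After the difference (first − rest): starting from the 17.5×13 cube, the r=6.5 cylinder at (13.5, 9) partially overlaps it — only the 91.25 mm² overlap (of its 119.50 mm²) is removed, clipping the outline — 1 connected region; (rotated 85° about Z; rotation is an isometry so areas/perimeters/island counts are preserved). Overall, the cross-section is a single solid region. Undo the 85° rotation: the query point maps to (19.836, 5.048) in the un-rotated model frame. The nearest boundary edge runs (13.50, 2.50)→(17.50, 4.16); distance from the point to it = 2.50 mm. The point is not inside any of the regions above, so it lies outside the cross-section (2.50 mm from the nearest boundary).

outside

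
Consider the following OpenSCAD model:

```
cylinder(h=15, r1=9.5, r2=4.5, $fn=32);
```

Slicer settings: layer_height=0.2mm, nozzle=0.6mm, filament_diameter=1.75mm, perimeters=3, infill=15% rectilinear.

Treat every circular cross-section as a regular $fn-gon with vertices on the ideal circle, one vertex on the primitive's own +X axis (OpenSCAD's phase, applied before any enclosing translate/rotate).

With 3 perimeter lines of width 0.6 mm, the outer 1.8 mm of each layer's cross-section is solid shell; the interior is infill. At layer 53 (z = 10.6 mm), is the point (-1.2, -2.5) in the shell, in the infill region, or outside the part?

infill

At z = 10.6 mm: the cone (r1=9.5→r2=4.5) has section circumradius 5.967 here — a regular 32-gon. Overall, the cross-section is a single solid region. The nearest boundary edge runs (-3.31, -4.96)→(-2.28, -5.51); distance from the point to it = 3.17 mm. The point is inside the cross-section and 3.17 mm from the nearest boundary — more than the 1.8 mm shell width (3 × 0.6), so it's in the infill interior.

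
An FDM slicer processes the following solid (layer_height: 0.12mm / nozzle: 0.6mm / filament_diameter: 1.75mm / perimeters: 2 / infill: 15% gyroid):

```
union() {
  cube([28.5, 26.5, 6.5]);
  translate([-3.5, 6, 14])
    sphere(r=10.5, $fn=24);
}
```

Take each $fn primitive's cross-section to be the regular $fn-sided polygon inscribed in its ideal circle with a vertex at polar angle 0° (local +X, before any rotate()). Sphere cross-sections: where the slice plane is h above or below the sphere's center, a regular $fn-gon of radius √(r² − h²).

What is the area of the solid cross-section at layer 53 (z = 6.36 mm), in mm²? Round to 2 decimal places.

883.93 mm²

At z = 6.36 mm: the cube is present — its section is the full 28.5×26.5 rectangle (area 755.25 mm²); the sphere at (-3.5, 6): section is a regular 24-gon, circumradius = √(r²−h²) = √(10.5²−7.64²) = 7.203 (area = (24/2)·7.203²·sin(360°/24) = 161.13 mm²); Taking the union: the regions partially overlap — summed areas 916.38 mm² minus the doubly-counted overlap 32.45 mm² gives 883.93 mm² — area = 883.93 mm². Overall, the cross-section is a single solid region. Net area = 883.93 mm².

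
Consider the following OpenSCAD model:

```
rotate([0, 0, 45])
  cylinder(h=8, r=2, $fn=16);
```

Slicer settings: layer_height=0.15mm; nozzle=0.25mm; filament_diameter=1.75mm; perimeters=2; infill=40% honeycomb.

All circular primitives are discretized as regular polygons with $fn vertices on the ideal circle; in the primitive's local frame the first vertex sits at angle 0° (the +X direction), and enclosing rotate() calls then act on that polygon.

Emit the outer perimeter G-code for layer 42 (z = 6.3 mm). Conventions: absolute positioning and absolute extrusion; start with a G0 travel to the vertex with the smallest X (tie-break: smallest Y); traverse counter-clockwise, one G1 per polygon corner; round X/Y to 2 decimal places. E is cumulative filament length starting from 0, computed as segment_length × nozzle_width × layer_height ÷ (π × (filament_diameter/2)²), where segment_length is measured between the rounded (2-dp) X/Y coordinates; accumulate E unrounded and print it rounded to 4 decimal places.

G0 X-2.00 Y0.00 Z6.30
G1 X-1.85 Y-0.77 E0.0122
G1 X-1.41 Y-1.41 E0.0243
G1 X-0.77 Y-1.85 E0.0364
G1 X0.00 Y-2.00 E0.0487
G1 X0.77 Y-1.85 E0.0609
G1 X1.41 Y-1.41 E0.0730
G1 X1.85 Y-0.77 E0.0851
G1 X2.00 Y0.00 E0.0974
G1 X1.85 Y0.77 E0.1096
G1 X1.41 Y1.41 E0.1217
G1 X0.77 Y1.85 E0.1338
G1 X0.00 Y2.00 E0.1460
G1 X-0.77 Y1.85 E0.1583
G1 X-1.41 Y1.41 E0.1704
G1 X-1.85 Y0.77 E0.1825
G1 X-2.00 Y0.00 E0.1947

At z = 6.3 mm: the r=2 cylinder gives a regular 16-gon of circumradius 2 (constant along its height); (rotated 45° about Z; rotation is an isometry so areas/perimeters/island counts are preserved). The outline is a single polygon with 16 vertices. Extrusion per mm of travel: 0.25 × 0.15 / (π × 0.875²) = 0.015591. Accumulating E over each segment gives final E = 0.1947.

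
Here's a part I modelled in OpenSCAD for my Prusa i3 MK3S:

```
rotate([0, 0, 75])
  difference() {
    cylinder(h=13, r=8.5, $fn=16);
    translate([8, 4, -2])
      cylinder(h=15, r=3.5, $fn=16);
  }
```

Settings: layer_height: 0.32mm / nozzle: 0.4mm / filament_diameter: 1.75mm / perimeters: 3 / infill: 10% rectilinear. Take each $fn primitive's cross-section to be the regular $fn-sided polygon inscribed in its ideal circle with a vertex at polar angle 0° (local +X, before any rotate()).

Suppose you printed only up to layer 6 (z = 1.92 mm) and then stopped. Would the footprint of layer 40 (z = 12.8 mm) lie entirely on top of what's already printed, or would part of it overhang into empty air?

entirely on top

Compare the two slices. At z = 1.92: the r=8.5 cylinder gives a regular 16-gon of circumradius 8.5 (constant along its height) (area = (16/2)·8.500²·sin(360°/16) = 221.19 mm²); the cylinder at (8, 4): section is a regular 16-gon, circumradius r=3.5 (area = (16/2)·3.500²·sin(360°/16) = 37.50 mm²); Subtracting the remaining from the first: starting from the r=8.5 cylinder (221.19 mm²), the r=3.5 cylinder at (8, 4) partially overlaps it — only the 13.44 mm² overlap (of its 37.50 mm²) is removed, clipping the outline — area = 207.75 mm²; (whole slice rotated 75° about Z — lengths, areas and connectivity unchanged). At z = 12.8: the r=8.5 cylinder contributes a regular 16-gon of circumradius 8.5 (area = (16/2)·8.500²·sin(360°/16) = 221.19 mm²); the cylinder at (8, 4): section is a regular 16-gon, circumradius r=3.5 (area = (16/2)·3.500²·sin(360°/16) = 37.50 mm²); After the difference (first − rest): starting from the r=8.5 cylinder (221.19 mm²), the r=3.5 cylinder at (8, 4) partially overlaps it — only the 13.44 mm² overlap (of its 37.50 mm²) is removed, clipping the outline — area = 207.75 mm²; (rotated 75° about Z; rotation is an isometry so areas/perimeters/island counts are preserved). Checking containment: the cross-section at z = 12.8 is a subset of the cross-section at z = 1.92.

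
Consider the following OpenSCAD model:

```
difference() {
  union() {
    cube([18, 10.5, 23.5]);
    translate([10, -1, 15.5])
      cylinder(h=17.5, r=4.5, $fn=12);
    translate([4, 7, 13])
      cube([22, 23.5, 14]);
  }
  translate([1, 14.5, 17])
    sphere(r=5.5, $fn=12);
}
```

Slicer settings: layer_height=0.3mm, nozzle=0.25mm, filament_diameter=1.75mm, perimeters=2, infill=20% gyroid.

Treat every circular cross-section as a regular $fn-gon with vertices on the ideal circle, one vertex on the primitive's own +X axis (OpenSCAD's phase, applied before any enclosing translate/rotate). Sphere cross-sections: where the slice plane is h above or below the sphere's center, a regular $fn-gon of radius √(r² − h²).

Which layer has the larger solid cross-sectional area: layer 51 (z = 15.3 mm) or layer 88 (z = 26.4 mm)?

layer 51 (z = 15.3 mm)

Layer 51 (z = 15.3): the cube is present — its section is the full 18×10.5 rectangle (area 189.00 mm²); the cylinder at (10, -1) is not intersected at this z (z outside [15.5, 33]); the cube at (4, 7) (footprint 22×23.5) is included at this height (area 517.00 mm²); Combining (union): the regions partially overlap — summed areas 706.00 mm² minus the doubly-counted overlap 49.00 mm² gives 657.00 mm² — area = 657.00 mm²; the r=5.5 sphere at (1, 14.5) contributes a regular 12-gon of circumradius √(5.5²−1.7²) = 5.231 (area = (12/2)·5.231²·sin(360°/12) = 82.08 mm²); Subtracting the remaining from the first: starting from that combined region (657.00 mm²), the r=5.5 sphere at (1, 14.5) partially overlaps it — only the 15.70 mm² overlap (of its 82.08 mm²) is removed, clipping the outline — area = 641.30 mm². So its area = 641.30 mm². Layer 88 (z = 26.4): the cube is not intersected at this z (z outside [0, 23.5]); the r=4.5 cylinder at (10, -1) contributes a regular 12-gon of circumradius 4.5 (area = (12/2)·4.500²·sin(360°/12) = 60.75 mm²); the cube at (4, 7) is present — its section is the full 22×23.5 rectangle (area 517.00 mm²); Combining (union): the 2 present regions are separate (no shared area or edge), so areas and boundary lengths simply add and each stays a separate island — area = 577.75 mm²; the sphere at (1, 14.5) does not reach this height (|z−center|=9.400 > r=5.5); After the difference (first − rest): none of the subtracted shapes is present at this height, so the result so far is unchanged — area = 577.75 mm². So its area = 577.75 mm². Layer 51 is larger (641.30 vs 577.75 mm²).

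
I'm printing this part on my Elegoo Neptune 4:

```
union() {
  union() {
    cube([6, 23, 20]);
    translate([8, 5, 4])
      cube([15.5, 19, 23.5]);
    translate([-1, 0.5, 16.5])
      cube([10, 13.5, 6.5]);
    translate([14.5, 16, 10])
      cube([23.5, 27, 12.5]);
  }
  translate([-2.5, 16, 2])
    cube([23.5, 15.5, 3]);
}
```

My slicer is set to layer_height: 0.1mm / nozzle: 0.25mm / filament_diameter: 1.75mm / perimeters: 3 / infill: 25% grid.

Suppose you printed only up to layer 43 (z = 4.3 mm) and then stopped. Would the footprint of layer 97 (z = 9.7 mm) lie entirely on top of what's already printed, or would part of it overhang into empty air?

Compare the two slices. At z = 4.3: the 6×23 cube contributes its full rectangle (area 138.00 mm²); the cube at (8, 5) is present — its section is the full 15.5×19 rectangle (area 294.50 mm²); the cube at (-1, 0.5) is absent (z outside [16.5, 23]); the cube at (14.5, 16) is not intersected at this z (z outside [10, 22.5]); Taking the union: the 2 present regions are separate (no shared area or edge), so areas and boundary lengths simply add and each stays a separate island — area = 432.50 mm²; the cube at (-2.5, 16) is present — its section is the full 23.5×15.5 rectangle (area 364.25 mm²); Combining (union): the regions partially overlap — summed areas 796.75 mm² minus the doubly-counted overlap 146.00 mm² gives 650.75 mm² — area = 650.75 mm². At z = 9.7: the cube (footprint 6×23) is included at this height (area 138.00 mm²); the 15.5×19 cube at (8, 5) contributes its full rectangle (area 294.50 mm²); the cube at (-1, 0.5) is not intersected at this z (z outside [16.5, 23]); the cube at (14.5, 16) does not reach this height (z outside [10, 22.5]); Combining (union): the 2 present regions are separate (no shared area or edge), so areas and boundary lengths simply add and each stays a separate island — area = 432.50 mm²; the cube at (-2.5, 16) is not intersected at this z (z outside [2, 5]); Combining (union): only the result so far is present, so the union is just that shape — area = 432.50 mm². Checking containment: the cross-section at z = 9.7 is a subset of the cross-section at z = 4.3.

entirely on top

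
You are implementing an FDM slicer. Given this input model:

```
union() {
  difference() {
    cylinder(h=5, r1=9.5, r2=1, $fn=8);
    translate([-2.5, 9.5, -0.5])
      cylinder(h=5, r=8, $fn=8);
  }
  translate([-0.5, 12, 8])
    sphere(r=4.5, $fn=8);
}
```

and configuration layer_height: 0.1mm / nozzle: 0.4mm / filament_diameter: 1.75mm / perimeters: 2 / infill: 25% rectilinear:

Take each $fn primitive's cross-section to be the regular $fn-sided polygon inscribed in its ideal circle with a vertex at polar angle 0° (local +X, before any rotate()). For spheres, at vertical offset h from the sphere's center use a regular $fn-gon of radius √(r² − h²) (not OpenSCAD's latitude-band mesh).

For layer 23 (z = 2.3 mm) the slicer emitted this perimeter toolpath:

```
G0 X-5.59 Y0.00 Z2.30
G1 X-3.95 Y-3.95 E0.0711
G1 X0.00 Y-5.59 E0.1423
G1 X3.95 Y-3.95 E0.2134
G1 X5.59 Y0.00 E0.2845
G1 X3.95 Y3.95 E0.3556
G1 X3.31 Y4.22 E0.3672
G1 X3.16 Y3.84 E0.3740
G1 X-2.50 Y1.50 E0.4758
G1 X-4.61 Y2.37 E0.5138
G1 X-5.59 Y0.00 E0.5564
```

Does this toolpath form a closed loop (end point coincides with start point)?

Start point (G0): (-5.59, 0.00). End point (last G1): the path returns to the start — closed.

yes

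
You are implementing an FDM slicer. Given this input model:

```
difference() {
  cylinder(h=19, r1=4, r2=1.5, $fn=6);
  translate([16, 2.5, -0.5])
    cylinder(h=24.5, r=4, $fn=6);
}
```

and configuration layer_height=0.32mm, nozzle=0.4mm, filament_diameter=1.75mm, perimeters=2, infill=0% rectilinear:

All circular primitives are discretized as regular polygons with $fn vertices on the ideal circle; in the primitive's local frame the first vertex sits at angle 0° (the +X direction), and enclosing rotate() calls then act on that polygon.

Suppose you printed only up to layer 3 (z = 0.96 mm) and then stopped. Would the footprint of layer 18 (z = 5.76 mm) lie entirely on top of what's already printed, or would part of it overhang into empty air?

Compare the two slices. At z = 0.96: the cone: at t=0.051 of its height the radius interpolates to r₁+(r₂−r₁)t = 3.874, giving a regular 6-gon of that circumradius (area = (6/2)·3.874²·sin(360°/6) = 38.99 mm²); the cylinder at (16, 2.5): section is a regular 6-gon, circumradius r=4 (area = (6/2)·4.000²·sin(360°/6) = 41.57 mm²); Taking the first minus the rest: starting from the cone (38.99 mm²), the r=4 cylinder at (16, 2.5) misses the remaining region (no effect) — area = 38.99 mm². At z = 5.76: the cone contributes a regular 6-gon of circumradius 3.242 (interpolated between r1=4 and r2=1.5 at t=0.303) (area = (6/2)·3.242²·sin(360°/6) = 27.31 mm²); the r=4 cylinder at (16, 2.5) contributes a regular 6-gon of circumradius 4 (area = (6/2)·4.000²·sin(360°/6) = 41.57 mm²); After the difference (first − rest): starting from the cone (27.31 mm²), the r=4 cylinder at (16, 2.5) misses the remaining region (no effect) — area = 27.31 mm². Checking containment: the cross-section at z = 5.76 is a subset of the cross-section at z = 0.96.

entirely on top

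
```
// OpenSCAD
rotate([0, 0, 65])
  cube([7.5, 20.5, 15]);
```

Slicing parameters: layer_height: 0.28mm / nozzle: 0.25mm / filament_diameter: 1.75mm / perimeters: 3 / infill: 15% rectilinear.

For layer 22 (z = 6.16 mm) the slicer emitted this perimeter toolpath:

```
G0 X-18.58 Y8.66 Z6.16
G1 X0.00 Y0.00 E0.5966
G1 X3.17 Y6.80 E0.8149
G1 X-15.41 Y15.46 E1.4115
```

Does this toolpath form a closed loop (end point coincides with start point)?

Start point (G0): (-18.58, 8.66). End point (last G1): the path does not return to the start — open.

no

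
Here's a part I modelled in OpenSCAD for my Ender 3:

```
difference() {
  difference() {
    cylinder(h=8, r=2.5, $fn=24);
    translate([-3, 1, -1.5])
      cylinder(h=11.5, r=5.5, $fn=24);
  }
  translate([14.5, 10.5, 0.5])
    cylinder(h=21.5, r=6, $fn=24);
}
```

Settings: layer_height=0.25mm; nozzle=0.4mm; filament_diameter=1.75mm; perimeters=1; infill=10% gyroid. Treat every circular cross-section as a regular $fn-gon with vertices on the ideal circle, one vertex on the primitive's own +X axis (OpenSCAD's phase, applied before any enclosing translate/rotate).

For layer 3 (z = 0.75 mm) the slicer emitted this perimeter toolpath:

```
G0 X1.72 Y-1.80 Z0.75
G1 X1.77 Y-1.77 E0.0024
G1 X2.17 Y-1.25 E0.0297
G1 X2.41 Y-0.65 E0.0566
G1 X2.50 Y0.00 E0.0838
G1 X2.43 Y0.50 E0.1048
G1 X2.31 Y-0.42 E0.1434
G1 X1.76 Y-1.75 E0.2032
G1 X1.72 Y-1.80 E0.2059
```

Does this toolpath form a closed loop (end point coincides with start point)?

yes

Start point (G0): (1.72, -1.80). End point (last G1): the path returns to the start — closed.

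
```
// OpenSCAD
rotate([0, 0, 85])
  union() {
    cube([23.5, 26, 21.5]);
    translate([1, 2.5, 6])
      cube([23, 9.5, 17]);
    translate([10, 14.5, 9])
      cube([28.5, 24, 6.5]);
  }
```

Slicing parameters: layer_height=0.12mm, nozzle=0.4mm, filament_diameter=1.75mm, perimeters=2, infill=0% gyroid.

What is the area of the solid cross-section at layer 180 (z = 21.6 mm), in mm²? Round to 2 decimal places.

218.50 mm²

At z = 21.6 mm: the cube does not reach this height (z outside [0, 21.5]); the 23×9.5 cube at (1, 2.5) contributes its full rectangle (area 218.50 mm²); the cube at (10, 14.5) is absent (z outside [9, 15.5]); Combining (union): only the 23×9.5 cube at (1, 2.5) is present, so the union is just that shape — area = 218.50 mm²; (rotated 85° about Z; rotation is an isometry so areas/perimeters/island counts are preserved). Overall, the cross-section is a single solid region. Net area = 218.50 mm².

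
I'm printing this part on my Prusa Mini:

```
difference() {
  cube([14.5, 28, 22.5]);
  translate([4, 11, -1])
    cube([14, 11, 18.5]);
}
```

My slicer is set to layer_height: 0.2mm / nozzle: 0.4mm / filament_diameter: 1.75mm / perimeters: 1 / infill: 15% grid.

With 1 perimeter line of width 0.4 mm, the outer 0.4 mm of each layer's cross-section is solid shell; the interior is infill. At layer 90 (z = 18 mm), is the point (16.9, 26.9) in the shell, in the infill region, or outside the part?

outside

At z = 18 mm: the cube is present — its section is the full 14.5×28 rectangle; the cube at (4, 11) is absent (z outside [-1, 17.5]); Taking the first minus the rest: none of the subtracted shapes is present at this height, so the 14.5×28 cube is unchanged — 1 connected region. Overall, the cross-section is a single solid region. The nearest boundary edge runs (14.50, 0.00)→(14.50, 28.00); distance from the point to it = 2.40 mm. The point is not inside any of the regions above, so it lies outside the cross-section (2.40 mm from the nearest boundary).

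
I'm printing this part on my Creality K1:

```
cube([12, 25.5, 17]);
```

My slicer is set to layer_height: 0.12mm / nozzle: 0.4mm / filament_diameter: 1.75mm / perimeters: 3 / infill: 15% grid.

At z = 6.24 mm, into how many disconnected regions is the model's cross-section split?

1

At z = 6.24 mm: the cube (footprint 12×25.5) is included at this height. The result has 1 disconnected region.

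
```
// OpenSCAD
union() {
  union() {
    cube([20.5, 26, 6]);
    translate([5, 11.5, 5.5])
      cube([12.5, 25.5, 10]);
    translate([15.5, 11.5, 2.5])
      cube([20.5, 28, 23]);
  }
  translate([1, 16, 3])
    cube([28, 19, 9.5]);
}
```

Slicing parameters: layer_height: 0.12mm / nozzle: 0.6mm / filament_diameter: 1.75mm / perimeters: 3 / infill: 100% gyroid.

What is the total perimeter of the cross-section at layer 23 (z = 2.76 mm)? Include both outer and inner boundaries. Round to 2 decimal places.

151.00 mm

At z = 2.76 mm: the 20.5×26 cube contributes its full rectangle (perimeter 93.00 mm); the cube at (5, 11.5) does not reach this height (z outside [5.5, 15.5]); the 20.5×28 cube at (15.5, 11.5) contributes its full rectangle (perimeter 97.00 mm); Merging all regions: the regions partially overlap (shared area 72.50 mm²), so the edge portions inside another operand are dropped and the merged outline is re-measured after clipping — boundary = 151.00 mm; the cube at (1, 16) is absent (z outside [3, 12.5]); Taking the union: only the result so far is present, so the union is just that shape — boundary = 151.00 mm. Overall, the cross-section is a single solid region. Total boundary length (outer) = 151.00 mm.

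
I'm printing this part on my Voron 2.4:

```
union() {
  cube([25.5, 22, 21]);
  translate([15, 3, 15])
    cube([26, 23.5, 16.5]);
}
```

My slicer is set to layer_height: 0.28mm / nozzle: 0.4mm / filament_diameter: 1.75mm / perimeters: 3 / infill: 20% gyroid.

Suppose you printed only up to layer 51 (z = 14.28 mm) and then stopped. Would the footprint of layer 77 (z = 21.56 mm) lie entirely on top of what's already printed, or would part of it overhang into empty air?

Compare the two slices. At z = 14.28: the cube is present — its section is the full 25.5×22 rectangle (area 561.00 mm²); the cube at (15, 3) does not reach this height (z outside [15, 31.5]); Combining (union): only the 25.5×22 cube is present, so the union is just that shape — area = 561.00 mm². At z = 21.56: the cube is not intersected at this z (z outside [0, 21]); the 26×23.5 cube at (15, 3) contributes its full rectangle (area 611.00 mm²); Combining (union): only the 26×23.5 cube at (15, 3) is present, so the union is just that shape — area = 611.00 mm². Checking containment: at z = 21.56 the cross-section extends beyond the z = 14.28 cross-section by about 411.50 mm².

part overhangs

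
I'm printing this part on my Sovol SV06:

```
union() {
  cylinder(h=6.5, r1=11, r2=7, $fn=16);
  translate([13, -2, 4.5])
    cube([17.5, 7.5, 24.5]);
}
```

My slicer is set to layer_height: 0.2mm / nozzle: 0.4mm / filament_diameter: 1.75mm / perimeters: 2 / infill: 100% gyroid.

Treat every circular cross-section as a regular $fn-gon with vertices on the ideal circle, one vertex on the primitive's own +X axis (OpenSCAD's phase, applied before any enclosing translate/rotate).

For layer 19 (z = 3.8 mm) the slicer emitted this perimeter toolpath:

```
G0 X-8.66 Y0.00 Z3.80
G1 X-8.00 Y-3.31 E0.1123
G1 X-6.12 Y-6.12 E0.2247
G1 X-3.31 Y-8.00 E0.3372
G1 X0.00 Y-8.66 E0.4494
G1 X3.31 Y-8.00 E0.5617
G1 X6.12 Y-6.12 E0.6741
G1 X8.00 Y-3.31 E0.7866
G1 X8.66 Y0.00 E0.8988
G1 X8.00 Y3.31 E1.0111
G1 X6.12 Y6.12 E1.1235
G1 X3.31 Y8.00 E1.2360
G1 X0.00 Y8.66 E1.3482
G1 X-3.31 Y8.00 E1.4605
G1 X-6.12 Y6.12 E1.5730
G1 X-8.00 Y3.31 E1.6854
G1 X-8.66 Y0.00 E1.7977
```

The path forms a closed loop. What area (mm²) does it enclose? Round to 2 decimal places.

229.47 mm²

Apply the shoelace formula to the sequence of (X, Y) vertices; enclosed area = 229.47 mm².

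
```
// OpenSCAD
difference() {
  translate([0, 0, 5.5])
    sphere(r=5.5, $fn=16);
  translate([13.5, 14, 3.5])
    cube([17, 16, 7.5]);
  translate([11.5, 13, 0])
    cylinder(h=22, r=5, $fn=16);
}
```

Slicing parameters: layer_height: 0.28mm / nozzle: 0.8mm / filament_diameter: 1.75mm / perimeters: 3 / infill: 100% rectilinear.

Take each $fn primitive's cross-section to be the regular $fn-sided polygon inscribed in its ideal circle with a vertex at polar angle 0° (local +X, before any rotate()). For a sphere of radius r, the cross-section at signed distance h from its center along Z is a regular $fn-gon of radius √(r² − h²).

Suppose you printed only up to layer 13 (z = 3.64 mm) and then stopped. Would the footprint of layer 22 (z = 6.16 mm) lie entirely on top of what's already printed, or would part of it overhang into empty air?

Compare the two slices. At z = 3.64: the r=5.5 sphere slices to a regular 16-gon of circumradius 5.176 (√(r²−h²) with h=1.86 from center) (area = (16/2)·5.176²·sin(360°/16) = 82.02 mm²); the cube at (13.5, 14) is present — its section is the full 17×16 rectangle (area 272.00 mm²); the r=5 cylinder at (11.5, 13) gives a regular 16-gon of circumradius 5 (constant along its height) (area = (16/2)·5.000²·sin(360°/16) = 76.54 mm²); Subtracting the remaining from the first: starting from the r=5.5 sphere (82.02 mm²), the 17×16 cube at (13.5, 14) misses the remaining region (no effect); the r=5 cylinder at (11.5, 13) misses the remaining region (no effect) — area = 82.02 mm². At z = 6.16: the r=5.5 sphere contributes a regular 16-gon of circumradius √(5.5²−0.66²) = 5.460 (area = (16/2)·5.460²·sin(360°/16) = 91.28 mm²); the 17×16 cube at (13.5, 14) contributes its full rectangle (area 272.00 mm²); the r=5 cylinder at (11.5, 13) gives a regular 16-gon of circumradius 5 (constant along its height) (area = (16/2)·5.000²·sin(360°/16) = 76.54 mm²); After the difference (first − rest): starting from the r=5.5 sphere (91.28 mm²), the 17×16 cube at (13.5, 14) misses the remaining region (no effect); the r=5 cylinder at (11.5, 13) misses the remaining region (no effect) — area = 91.28 mm². Checking containment: at z = 6.16 the cross-section extends beyond the z = 3.64 cross-section by about 9.26 mm².

part overhangs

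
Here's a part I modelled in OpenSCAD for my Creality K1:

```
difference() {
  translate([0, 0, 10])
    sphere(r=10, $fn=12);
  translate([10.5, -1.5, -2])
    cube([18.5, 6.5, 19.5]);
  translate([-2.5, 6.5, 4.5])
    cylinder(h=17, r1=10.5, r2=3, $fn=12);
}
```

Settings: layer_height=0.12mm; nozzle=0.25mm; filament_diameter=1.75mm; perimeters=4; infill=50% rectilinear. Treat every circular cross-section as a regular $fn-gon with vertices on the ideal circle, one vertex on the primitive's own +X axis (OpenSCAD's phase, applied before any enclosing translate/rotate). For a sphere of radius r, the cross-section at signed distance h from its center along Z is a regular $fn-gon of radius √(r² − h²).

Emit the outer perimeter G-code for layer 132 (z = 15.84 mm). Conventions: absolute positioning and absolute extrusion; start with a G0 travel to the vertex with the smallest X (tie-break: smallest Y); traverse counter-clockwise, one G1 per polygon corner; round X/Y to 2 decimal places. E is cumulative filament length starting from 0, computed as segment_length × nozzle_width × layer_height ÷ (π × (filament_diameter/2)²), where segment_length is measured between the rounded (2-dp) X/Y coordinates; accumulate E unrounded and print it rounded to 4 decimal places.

At z = 15.84 mm: the r=10 sphere slices to a regular 12-gon of circumradius 8.118 (√(r²−h²) with h=5.84 from center); the 18.5×6.5 cube at (10.5, -1.5) contributes its full rectangle; the cone at (-2.5, 6.5): at t=0.667 of its height the radius interpolates to r₁+(r₂−r₁)t = 5.497, giving a regular 12-gon of that circumradius; After the difference (first − rest): starting from the r=10 sphere, the 18.5×6.5 cube at (10.5, -1.5) misses the remaining region (no effect); the cone at (-2.5, 6.5) partially overlaps it — only the 48.75 mm² overlap (of its 90.65 mm²) is removed, clipping the outline — 1 connected region. The outline is a single polygon with 16 vertices. Extrusion per mm of travel: 0.25 × 0.12 / (π × 0.875²) = 0.012473. Accumulating E over each segment gives final E = 0.6697.

G0 X-8.12 Y0.00 Z15.84
G1 X-7.03 Y-4.06 E0.0524
G1 X-4.06 Y-7.03 E0.1048
G1 X0.00 Y-8.12 E0.1573
G1 X4.06 Y-7.03 E0.2097
G1 X7.03 Y-4.06 E0.2621
G1 X8.12 Y0.00 E0.3145
G1 X7.03 Y4.06 E0.3669
G1 X4.06 Y7.03 E0.4193
G1 X2.76 Y7.38 E0.4361
G1 X3.00 Y6.50 E0.4475
G1 X2.26 Y3.75 E0.4830
G1 X0.25 Y1.74 E0.5185
G1 X-2.50 Y1.00 E0.5540
G1 X-5.25 Y1.74 E0.5895
G1 X-7.14 Y3.63 E0.6228
G1 X-8.12 Y0.00 E0.6697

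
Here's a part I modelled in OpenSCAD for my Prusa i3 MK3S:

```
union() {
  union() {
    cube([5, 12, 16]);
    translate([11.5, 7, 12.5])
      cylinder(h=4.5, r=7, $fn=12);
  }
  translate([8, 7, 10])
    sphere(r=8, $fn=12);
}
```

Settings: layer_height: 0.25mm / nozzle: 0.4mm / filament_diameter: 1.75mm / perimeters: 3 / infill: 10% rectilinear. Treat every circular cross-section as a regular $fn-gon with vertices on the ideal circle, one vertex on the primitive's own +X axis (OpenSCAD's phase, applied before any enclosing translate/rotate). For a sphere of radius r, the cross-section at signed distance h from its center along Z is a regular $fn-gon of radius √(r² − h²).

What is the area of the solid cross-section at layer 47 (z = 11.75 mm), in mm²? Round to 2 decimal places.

199.08 mm²

At z = 11.75 mm: the 5×12 cube contributes its full rectangle (area 60.00 mm²); the cylinder at (11.5, 7) is not intersected at this z (z outside [12.5, 17]); Combining (union): only the 5×12 cube is present, so the union is just that shape — area = 60.00 mm²; the r=8 sphere at (8, 7) slices to a regular 12-gon of circumradius 7.806 (√(r²−h²) with h=1.75 from center) (area = (12/2)·7.806²·sin(360°/12) = 182.81 mm²); Merging all regions: the regions partially overlap — summed areas 242.81 mm² minus the doubly-counted overlap 43.73 mm² gives 199.08 mm² — area = 199.08 mm². Overall, the cross-section is a single solid region. Net area = 199.08 mm².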